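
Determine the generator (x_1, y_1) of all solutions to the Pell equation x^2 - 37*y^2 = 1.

(x, y) = (73, 12)

First expand sqrt(37) as a continued fraction. With x_i = (sqrt(37) + m_i)/d_i and (m_0, d_0) = (0, 1): a_0 = floor(sqrt(37)) = 6, since 6^2 = 36 <= 37 < 49 = 7^2.
Iterate m_{i+1} = d_i*a_i - m_i, d_{i+1} = (37 - m_{i+1}^2)/d_i, a_{i+1} = floor((a_0 + m_{i+1})/d_{i+1}):
  m_1 = 1*6 - 0 = 6, d_1 = (37 - 6^2)/1 = 1/1 = 1, a_1 = floor((6 + 6)/1) = 12.
  m_2 = 1*12 - 6 = 6, d_2 = (37 - 6^2)/1 = 1/1 = 1: (m_2, d_2) = (m_1, d_1) = (6, 1), so from here the quotient a_1 repeats; the period length is 1.
So sqrt(37) = [6; (12)] with period length k = 1.
k is odd, so (p_{k-1}, q_{k-1}) only solves x^2 - 37y^2 = -1 and the fundamental solution of x^2 - 37y^2 = 1 is (p_{2k-1}, q_{2k-1}) = (p_1, q_1); compute convergents through index 1, running through the period twice.
Convergents (p_i = a_i*p_{i-1} + p_{i-2}, q_i = a_i*q_{i-1} + q_{i-2} with p_{-2}=0, p_{-1}=1, q_{-2}=1, q_{-1}=0):
  i=0: a_0=6, p_0 = 6*1 + 0 = 6, q_0 = 6*0 + 1 = 1.
  i=1: a_1=12, p_1 = 12*6 + 1 = 73, q_1 = 12*1 + 0 = 12.
Indeed p_0^2 - 37*q_0^2 = 36 - 37 = -1, not +1.
Check: 73^2 - 37*12^2 = 5329 - 5328 = 1, so (x, y) = (73, 12) solves the equation, and by the theorem it is the least positive solution.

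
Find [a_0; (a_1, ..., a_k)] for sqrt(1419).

Write x_i = (sqrt(1419) + m_i)/d_i with (m_0, d_0) = (0, 1). a_0 = floor(sqrt(1419)) = 37, since 37^2 = 1369 <= 1419 < 1444 = 38^2.
Iterate m_{i+1} = d_i*a_i - m_i, d_{i+1} = (1419 - m_{i+1}^2)/d_i, a_{i+1} = floor((a_0 + m_{i+1})/d_{i+1}):
  m_1 = 1*37 - 0 = 37, d_1 = (1419 - 37^2)/1 = 50/1 = 50, a_1 = floor((37 + 37)/50) = 1.
  m_2 = 50*1 - 37 = 13, d_2 = (1419 - 13^2)/50 = 1250/50 = 25, a_2 = floor((37 + 13)/25) = 2.
  m_3 = 25*2 - 13 = 37, d_3 = (1419 - 37^2)/25 = 50/25 = 2, a_3 = floor((37 + 37)/2) = 37.
  m_4 = 2*37 - 37 = 37, d_4 = (1419 - 37^2)/2 = 50/2 = 25, a_4 = floor((37 + 37)/25) = 2.
  m_5 = 25*2 - 37 = 13, d_5 = (1419 - 13^2)/25 = 1250/25 = 50, a_5 = floor((37 + 13)/50) = 1.
  m_6 = 50*1 - 13 = 37, d_6 = (1419 - 37^2)/50 = 50/50 = 1, a_6 = floor((37 + 37)/1) = 74.
  m_7 = 1*74 - 37 = 37, d_7 = (1419 - 37^2)/1 = 50/1 = 50: (m_7, d_7) = (m_1, d_1) = (37, 50), so from here the quotients repeat a_1, ..., a_6; the period length is 6.
Hence the expansion of sqrt(1419) is a_0 = 37 followed by the repeating block 1, 2, 37, 2, 1, 74 (period 6).

[37; (1, 2, 37, 2, 1, 74)]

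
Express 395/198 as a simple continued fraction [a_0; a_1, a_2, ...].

Run the Euclidean algorithm on 395 and 198; the successive quotients are the partial quotients a_0, a_1, ... (each step inverts the fractional part left over by the previous one):
  395 = 1*198 + 197, so a_0 = 1.
  198 = 1*197 + 1, so a_1 = 1.
  197 = 197*1 + 0, so a_2 = 197.
The remainder reaches 0 after 3 divisions, so the expansion has 3 partial quotients, read off in order.

[1; 1, 197]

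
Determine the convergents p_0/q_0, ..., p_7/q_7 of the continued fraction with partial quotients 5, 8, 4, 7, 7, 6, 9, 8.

5/1, 41/8, 169/33, 1224/239, 8737/1706, 53646/10475, 491551/95981, 3986054/778323

Using the convergent recurrence p_i = a_i*p_{i-1} + p_{i-2}, q_i = a_i*q_{i-1} + q_{i-2} with p_{-2}=0, p_{-1}=1, q_{-2}=1, q_{-1}=0:
  i=0: a_0=5, p_0 = 5*1 + 0 = 5, q_0 = 5*0 + 1 = 1.
  i=1: a_1=8, p_1 = 8*5 + 1 = 41, q_1 = 8*1 + 0 = 8.
  i=2: a_2=4, p_2 = 4*41 + 5 = 169, q_2 = 4*8 + 1 = 33.
  i=3: a_3=7, p_3 = 7*169 + 41 = 1224, q_3 = 7*33 + 8 = 239.
  i=4: a_4=7, p_4 = 7*1224 + 169 = 8737, q_4 = 7*239 + 33 = 1706.
  i=5: a_5=6, p_5 = 6*8737 + 1224 = 53646, q_5 = 6*1706 + 239 = 10475.
  i=6: a_6=9, p_6 = 9*53646 + 8737 = 491551, q_6 = 9*10475 + 1706 = 95981.
  i=7: a_7=8, p_7 = 8*491551 + 53646 = 3986054, q_7 = 8*95981 + 10475 = 778323.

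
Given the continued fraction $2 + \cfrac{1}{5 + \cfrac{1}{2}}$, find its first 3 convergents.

Using the convergent recurrence p_i = a_i*p_{i-1} + p_{i-2}, q_i = a_i*q_{i-1} + q_{i-2} with p_{-2}=0, p_{-1}=1, q_{-2}=1, q_{-1}=0:
  i=0: a_0=2, p_0 = 2*1 + 0 = 2, q_0 = 2*0 + 1 = 1.
  i=1: a_1=5, p_1 = 5*2 + 1 = 11, q_1 = 5*1 + 0 = 5.
  i=2: a_2=2, p_2 = 2*11 + 2 = 24, q_2 = 2*5 + 1 = 11.

2/1, 11/5, 24/11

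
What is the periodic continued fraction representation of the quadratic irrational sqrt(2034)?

[45; (10, 90)]

Write x_i = (sqrt(2034) + m_i)/d_i with (m_0, d_0) = (0, 1). a_0 = floor(sqrt(2034)) = 45, since 45^2 = 2025 <= 2034 < 2116 = 46^2.
Iterate m_{i+1} = d_i*a_i - m_i, d_{i+1} = (2034 - m_{i+1}^2)/d_i, a_{i+1} = floor((a_0 + m_{i+1})/d_{i+1}):
  m_1 = 1*45 - 0 = 45, d_1 = (2034 - 45^2)/1 = 9/1 = 9, a_1 = floor((45 + 45)/9) = 10.
  m_2 = 9*10 - 45 = 45, d_2 = (2034 - 45^2)/9 = 9/9 = 1, a_2 = floor((45 + 45)/1) = 90.
  m_3 = 1*90 - 45 = 45, d_3 = (2034 - 45^2)/1 = 9/1 = 9: (m_3, d_3) = (m_1, d_1) = (45, 9), so from here the quotients repeat a_1, a_2; the period length is 2.
Hence the expansion of sqrt(2034) is a_0 = 45 followed by the repeating block 10, 90 (period 2).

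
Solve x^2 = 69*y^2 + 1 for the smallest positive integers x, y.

First expand sqrt(69) as a continued fraction. With x_i = (sqrt(69) + m_i)/d_i and (m_0, d_0) = (0, 1): a_0 = floor(sqrt(69)) = 8, since 8^2 = 64 <= 69 < 81 = 9^2.
Iterate m_{i+1} = d_i*a_i - m_i, d_{i+1} = (69 - m_{i+1}^2)/d_i, a_{i+1} = floor((a_0 + m_{i+1})/d_{i+1}):
  m_1 = 1*8 - 0 = 8, d_1 = (69 - 8^2)/1 = 5/1 = 5, a_1 = floor((8 + 8)/5) = 3.
  m_2 = 5*3 - 8 = 7, d_2 = (69 - 7^2)/5 = 20/5 = 4, a_2 = floor((8 + 7)/4) = 3.
  m_3 = 4*3 - 7 = 5, d_3 = (69 - 5^2)/4 = 44/4 = 11, a_3 = floor((8 + 5)/11) = 1.
  m_4 = 11*1 - 5 = 6, d_4 = (69 - 6^2)/11 = 33/11 = 3, a_4 = floor((8 + 6)/3) = 4.
  m_5 = 3*4 - 6 = 6, d_5 = (69 - 6^2)/3 = 33/3 = 11, a_5 = floor((8 + 6)/11) = 1.
  m_6 = 11*1 - 6 = 5, d_6 = (69 - 5^2)/11 = 44/11 = 4, a_6 = floor((8 + 5)/4) = 3.
  m_7 = 4*3 - 5 = 7, d_7 = (69 - 7^2)/4 = 20/4 = 5, a_7 = floor((8 + 7)/5) = 3.
  m_8 = 5*3 - 7 = 8, d_8 = (69 - 8^2)/5 = 5/5 = 1, a_8 = floor((8 + 8)/1) = 16.
  m_9 = 1*16 - 8 = 8, d_9 = (69 - 8^2)/1 = 5/1 = 5: (m_9, d_9) = (m_1, d_1) = (8, 5), so from here the quotients repeat a_1, ..., a_8; the period length is 8.
So sqrt(69) = [8; (3, 3, 1, 4, 1, 3, 3, 16)] with period length k = 8.
k is even, so the fundamental solution of x^2 - 69y^2 = 1 is (p_{k-1}, q_{k-1}) = (p_7, q_7); compute convergents through index 7.
Convergents (p_i = a_i*p_{i-1} + p_{i-2}, q_i = a_i*q_{i-1} + q_{i-2} with p_{-2}=0, p_{-1}=1, q_{-2}=1, q_{-1}=0):
  i=0: a_0=8, p_0 = 8*1 + 0 = 8, q_0 = 8*0 + 1 = 1.
  i=1: a_1=3, p_1 = 3*8 + 1 = 25, q_1 = 3*1 + 0 = 3.
  i=2: a_2=3, p_2 = 3*25 + 8 = 83, q_2 = 3*3 + 1 = 10.
  i=3: a_3=1, p_3 = 1*83 + 25 = 108, q_3 = 1*10 + 3 = 13.
  i=4: a_4=4, p_4 = 4*108 + 83 = 515, q_4 = 4*13 + 10 = 62.
  i=5: a_5=1, p_5 = 1*515 + 108 = 623, q_5 = 1*62 + 13 = 75.
  i=6: a_6=3, p_6 = 3*623 + 515 = 2384, q_6 = 3*75 + 62 = 287.
  i=7: a_7=3, p_7 = 3*2384 + 623 = 7775, q_7 = 3*287 + 75 = 936.
Check: 7775^2 - 69*936^2 = 60450625 - 60450624 = 1, so (x, y) = (7775, 936) solves the equation, and by the theorem it is the least positive solution.

(x, y) = (7775, 936)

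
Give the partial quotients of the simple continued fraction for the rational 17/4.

Run the Euclidean algorithm on 17 and 4; the successive quotients are the partial quotients a_0, a_1, ... (each step inverts the fractional part left over by the previous one):
  17 = 4*4 + 1, so a_0 = 4.
  4 = 4*1 + 0, so a_1 = 4.
The remainder reaches 0 after 2 divisions, so the expansion has 2 partial quotients, read off in order.

[4; 4]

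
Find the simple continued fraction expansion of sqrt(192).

[13; (1, 5, 1, 26)]

Write x_i = (sqrt(192) + m_i)/d_i with (m_0, d_0) = (0, 1). a_0 = floor(sqrt(192)) = 13, since 13^2 = 169 <= 192 < 196 = 14^2.
Iterate m_{i+1} = d_i*a_i - m_i, d_{i+1} = (192 - m_{i+1}^2)/d_i, a_{i+1} = floor((a_0 + m_{i+1})/d_{i+1}):
  m_1 = 1*13 - 0 = 13, d_1 = (192 - 13^2)/1 = 23/1 = 23, a_1 = floor((13 + 13)/23) = 1.
  m_2 = 23*1 - 13 = 10, d_2 = (192 - 10^2)/23 = 92/23 = 4, a_2 = floor((13 + 10)/4) = 5.
  m_3 = 4*5 - 10 = 10, d_3 = (192 - 10^2)/4 = 92/4 = 23, a_3 = floor((13 + 10)/23) = 1.
  m_4 = 23*1 - 10 = 13, d_4 = (192 - 13^2)/23 = 23/23 = 1, a_4 = floor((13 + 13)/1) = 26.
  m_5 = 1*26 - 13 = 13, d_5 = (192 - 13^2)/1 = 23/1 = 23: (m_5, d_5) = (m_1, d_1) = (13, 23), so from here the quotients repeat a_1, ..., a_4; the period length is 4.
Hence the expansion of sqrt(192) is a_0 = 13 followed by the repeating block 1, 5, 1, 26 (period 4).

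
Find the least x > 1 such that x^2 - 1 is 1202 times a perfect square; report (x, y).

(x, y) = (10817, 312)

First expand sqrt(1202) as a continued fraction. With x_i = (sqrt(1202) + m_i)/d_i and (m_0, d_0) = (0, 1): a_0 = floor(sqrt(1202)) = 34, since 34^2 = 1156 <= 1202 < 1225 = 35^2.
Iterate m_{i+1} = d_i*a_i - m_i, d_{i+1} = (1202 - m_{i+1}^2)/d_i, a_{i+1} = floor((a_0 + m_{i+1})/d_{i+1}):
  m_1 = 1*34 - 0 = 34, d_1 = (1202 - 34^2)/1 = 46/1 = 46, a_1 = floor((34 + 34)/46) = 1.
  m_2 = 46*1 - 34 = 12, d_2 = (1202 - 12^2)/46 = 1058/46 = 23, a_2 = floor((34 + 12)/23) = 2.
  m_3 = 23*2 - 12 = 34, d_3 = (1202 - 34^2)/23 = 46/23 = 2, a_3 = floor((34 + 34)/2) = 34.
  m_4 = 2*34 - 34 = 34, d_4 = (1202 - 34^2)/2 = 46/2 = 23, a_4 = floor((34 + 34)/23) = 2.
  m_5 = 23*2 - 34 = 12, d_5 = (1202 - 12^2)/23 = 1058/23 = 46, a_5 = floor((34 + 12)/46) = 1.
  m_6 = 46*1 - 12 = 34, d_6 = (1202 - 34^2)/46 = 46/46 = 1, a_6 = floor((34 + 34)/1) = 68.
  m_7 = 1*68 - 34 = 34, d_7 = (1202 - 34^2)/1 = 46/1 = 46: (m_7, d_7) = (m_1, d_1) = (34, 46), so from here the quotients repeat a_1, ..., a_6; the period length is 6.
So sqrt(1202) = [34; (1, 2, 34, 2, 1, 68)] with period length k = 6.
k is even, so the fundamental solution of x^2 - 1202y^2 = 1 is (p_{k-1}, q_{k-1}) = (p_5, q_5); compute convergents through index 5.
Convergents (p_i = a_i*p_{i-1} + p_{i-2}, q_i = a_i*q_{i-1} + q_{i-2} with p_{-2}=0, p_{-1}=1, q_{-2}=1, q_{-1}=0):
  i=0: a_0=34, p_0 = 34*1 + 0 = 34, q_0 = 34*0 + 1 = 1.
  i=1: a_1=1, p_1 = 1*34 + 1 = 35, q_1 = 1*1 + 0 = 1.
  i=2: a_2=2, p_2 = 2*35 + 34 = 104, q_2 = 2*1 + 1 = 3.
  i=3: a_3=34, p_3 = 34*104 + 35 = 3571, q_3 = 34*3 + 1 = 103.
  i=4: a_4=2, p_4 = 2*3571 + 104 = 7246, q_4 = 2*103 + 3 = 209.
  i=5: a_5=1, p_5 = 1*7246 + 3571 = 10817, q_5 = 1*209 + 103 = 312.
Check: 10817^2 - 1202*312^2 = 117007489 - 117007488 = 1, so (x, y) = (10817, 312) solves the equation, and by the theorem it is the least positive solution.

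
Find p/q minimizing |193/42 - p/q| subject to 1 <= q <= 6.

23/5

Expand x = 193/42 as a continued fraction with the Euclidean algorithm:
  193 = 4*42 + 25, so a_0 = 4.
  42 = 1*25 + 17, so a_1 = 1.
  25 = 1*17 + 8, so a_2 = 1.
  17 = 2*8 + 1, so a_3 = 2.
  8 = 8*1 + 0, so a_4 = 8.
so x = [4; 1, 1, 2, 8].
Convergents (p_i = a_i*p_{i-1} + p_{i-2}, q_i = a_i*q_{i-1} + q_{i-2} with p_{-2}=0, p_{-1}=1, q_{-2}=1, q_{-1}=0), until the denominator exceeds 6:
  i=0: a_0=4, p_0 = 4*1 + 0 = 4, q_0 = 4*0 + 1 = 1.
  i=1: a_1=1, p_1 = 1*4 + 1 = 5, q_1 = 1*1 + 0 = 1.
  i=2: a_2=1, p_2 = 1*5 + 4 = 9, q_2 = 1*1 + 1 = 2.
  i=3: a_3=2, p_3 = 2*9 + 5 = 23, q_3 = 2*2 + 1 = 5.
  i=4: a_4=8, p_4 = 8*23 + 9 = 193, q_4 = 8*5 + 2 = 42.
q_4 = 42 > 6, so the last convergent with denominator <= 6 is p_3/q_3 = 23/5.
The closest fraction with denominator <= 6 is either p_3/q_3 or the intermediate fraction (k*p_3 + p_2)/(k*q_3 + q_2) with the largest k >= 1 whose denominator stays <= 6; these approach x as k grows, and every other convergent or intermediate fraction in range is farther away.
Largest k: floor((6 - q_2)/q_3) = floor((6 - 2)/5) = 0.
Since k = 0, no intermediate fraction beyond p_3/q_3 has denominator <= 6, so the convergent 23/5 is the closest (its error is |193*5 - 23*42|/(42*5) = 1/210).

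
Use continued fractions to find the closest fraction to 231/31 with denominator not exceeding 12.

Expand x = 231/31 as a continued fraction with the Euclidean algorithm:
  231 = 7*31 + 14, so a_0 = 7.
  31 = 2*14 + 3, so a_1 = 2.
  14 = 4*3 + 2, so a_2 = 4.
  3 = 1*2 + 1, so a_3 = 1.
  2 = 2*1 + 0, so a_4 = 2.
so x = [7; 2, 4, 1, 2].
Convergents (p_i = a_i*p_{i-1} + p_{i-2}, q_i = a_i*q_{i-1} + q_{i-2} with p_{-2}=0, p_{-1}=1, q_{-2}=1, q_{-1}=0), until the denominator exceeds 12:
  i=0: a_0=7, p_0 = 7*1 + 0 = 7, q_0 = 7*0 + 1 = 1.
  i=1: a_1=2, p_1 = 2*7 + 1 = 15, q_1 = 2*1 + 0 = 2.
  i=2: a_2=4, p_2 = 4*15 + 7 = 67, q_2 = 4*2 + 1 = 9.
  i=3: a_3=1, p_3 = 1*67 + 15 = 82, q_3 = 1*9 + 2 = 11.
  i=4: a_4=2, p_4 = 2*82 + 67 = 231, q_4 = 2*11 + 9 = 31.
q_4 = 31 > 12, so the last convergent with denominator <= 12 is p_3/q_3 = 82/11.
The closest fraction with denominator <= 12 is either p_3/q_3 or the intermediate fraction (k*p_3 + p_2)/(k*q_3 + q_2) with the largest k >= 1 whose denominator stays <= 12; these approach x as k grows, and every other convergent or intermediate fraction in range is farther away.
Largest k: floor((12 - q_2)/q_3) = floor((12 - 9)/11) = 0.
Since k = 0, no intermediate fraction beyond p_3/q_3 has denominator <= 12, so the convergent 82/11 is the closest (its error is |231*11 - 82*31|/(31*11) = 1/341).

82/11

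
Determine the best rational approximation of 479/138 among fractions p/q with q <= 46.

59/17

Expand x = 479/138 as a continued fraction with the Euclidean algorithm:
  479 = 3*138 + 65, so a_0 = 3.
  138 = 2*65 + 8, so a_1 = 2.
  65 = 8*8 + 1, so a_2 = 8.
  8 = 8*1 + 0, so a_3 = 8.
so x = [3; 2, 8, 8].
Convergents (p_i = a_i*p_{i-1} + p_{i-2}, q_i = a_i*q_{i-1} + q_{i-2} with p_{-2}=0, p_{-1}=1, q_{-2}=1, q_{-1}=0), until the denominator exceeds 46:
  i=0: a_0=3, p_0 = 3*1 + 0 = 3, q_0 = 3*0 + 1 = 1.
  i=1: a_1=2, p_1 = 2*3 + 1 = 7, q_1 = 2*1 + 0 = 2.
  i=2: a_2=8, p_2 = 8*7 + 3 = 59, q_2 = 8*2 + 1 = 17.
  i=3: a_3=8, p_3 = 8*59 + 7 = 479, q_3 = 8*17 + 2 = 138.
q_3 = 138 > 46, so the last convergent with denominator <= 46 is p_2/q_2 = 59/17.
The closest fraction with denominator <= 46 is either p_2/q_2 or the intermediate fraction (k*p_2 + p_1)/(k*q_2 + q_1) with the largest k >= 1 whose denominator stays <= 46; these approach x as k grows, and every other convergent or intermediate fraction in range is farther away.
Largest k: floor((46 - q_1)/q_2) = floor((46 - 2)/17) = 2.
That gives (2*59 + 7)/(2*17 + 2) = 125/36.
Compare the errors: |x - 59/17| = |479*17 - 59*138|/(138*17) = 1/2346, and |x - 125/36| = |479*36 - 125*138|/(138*36) = 6/4968.
Cross-multiplying, 1*4968 = 4968 < 14076 = 6*2346, so 1/2346 is smaller: the convergent 59/17 is closer to x than 125/36.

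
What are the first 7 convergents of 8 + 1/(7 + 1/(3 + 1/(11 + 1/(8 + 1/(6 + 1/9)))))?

Using the convergent recurrence p_i = a_i*p_{i-1} + p_{i-2}, q_i = a_i*q_{i-1} + q_{i-2} with p_{-2}=0, p_{-1}=1, q_{-2}=1, q_{-1}=0:
  i=0: a_0=8, p_0 = 8*1 + 0 = 8, q_0 = 8*0 + 1 = 1.
  i=1: a_1=7, p_1 = 7*8 + 1 = 57, q_1 = 7*1 + 0 = 7.
  i=2: a_2=3, p_2 = 3*57 + 8 = 179, q_2 = 3*7 + 1 = 22.
  i=3: a_3=11, p_3 = 11*179 + 57 = 2026, q_3 = 11*22 + 7 = 249.
  i=4: a_4=8, p_4 = 8*2026 + 179 = 16387, q_4 = 8*249 + 22 = 2014.
  i=5: a_5=6, p_5 = 6*16387 + 2026 = 100348, q_5 = 6*2014 + 249 = 12333.
  i=6: a_6=9, p_6 = 9*100348 + 16387 = 919519, q_6 = 9*12333 + 2014 = 113011.

8/1, 57/7, 179/22, 2026/249, 16387/2014, 100348/12333, 919519/113011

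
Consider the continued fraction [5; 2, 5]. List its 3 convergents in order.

5/1, 11/2, 60/11

Using the convergent recurrence p_i = a_i*p_{i-1} + p_{i-2}, q_i = a_i*q_{i-1} + q_{i-2} with p_{-2}=0, p_{-1}=1, q_{-2}=1, q_{-1}=0:
  i=0: a_0=5, p_0 = 5*1 + 0 = 5, q_0 = 5*0 + 1 = 1.
  i=1: a_1=2, p_1 = 2*5 + 1 = 11, q_1 = 2*1 + 0 = 2.
  i=2: a_2=5, p_2 = 5*11 + 5 = 60, q_2 = 5*2 + 1 = 11.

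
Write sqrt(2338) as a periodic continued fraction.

[48; (2, 1, 5, 48, 5, 1, 2, 96)]

Write x_i = (sqrt(2338) + m_i)/d_i with (m_0, d_0) = (0, 1). a_0 = floor(sqrt(2338)) = 48, since 48^2 = 2304 <= 2338 < 2401 = 49^2.
Iterate m_{i+1} = d_i*a_i - m_i, d_{i+1} = (2338 - m_{i+1}^2)/d_i, a_{i+1} = floor((a_0 + m_{i+1})/d_{i+1}):
  m_1 = 1*48 - 0 = 48, d_1 = (2338 - 48^2)/1 = 34/1 = 34, a_1 = floor((48 + 48)/34) = 2.
  m_2 = 34*2 - 48 = 20, d_2 = (2338 - 20^2)/34 = 1938/34 = 57, a_2 = floor((48 + 20)/57) = 1.
  m_3 = 57*1 - 20 = 37, d_3 = (2338 - 37^2)/57 = 969/57 = 17, a_3 = floor((48 + 37)/17) = 5.
  m_4 = 17*5 - 37 = 48, d_4 = (2338 - 48^2)/17 = 34/17 = 2, a_4 = floor((48 + 48)/2) = 48.
  m_5 = 2*48 - 48 = 48, d_5 = (2338 - 48^2)/2 = 34/2 = 17, a_5 = floor((48 + 48)/17) = 5.
  m_6 = 17*5 - 48 = 37, d_6 = (2338 - 37^2)/17 = 969/17 = 57, a_6 = floor((48 + 37)/57) = 1.
  m_7 = 57*1 - 37 = 20, d_7 = (2338 - 20^2)/57 = 1938/57 = 34, a_7 = floor((48 + 20)/34) = 2.
  m_8 = 34*2 - 20 = 48, d_8 = (2338 - 48^2)/34 = 34/34 = 1, a_8 = floor((48 + 48)/1) = 96.
  m_9 = 1*96 - 48 = 48, d_9 = (2338 - 48^2)/1 = 34/1 = 34: (m_9, d_9) = (m_1, d_1) = (48, 34), so from here the quotients repeat a_1, ..., a_8; the period length is 8.
Hence the expansion of sqrt(2338) is a_0 = 48 followed by the repeating block 2, 1, 5, 48, 5, 1, 2, 96 (period 8).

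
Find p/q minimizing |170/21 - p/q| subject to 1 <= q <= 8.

65/8

Expand x = 170/21 as a continued fraction with the Euclidean algorithm:
  170 = 8*21 + 2, so a_0 = 8.
  21 = 10*2 + 1, so a_1 = 10.
  2 = 2*1 + 0, so a_2 = 2.
so x = [8; 10, 2].
Convergents (p_i = a_i*p_{i-1} + p_{i-2}, q_i = a_i*q_{i-1} + q_{i-2} with p_{-2}=0, p_{-1}=1, q_{-2}=1, q_{-1}=0), until the denominator exceeds 8:
  i=0: a_0=8, p_0 = 8*1 + 0 = 8, q_0 = 8*0 + 1 = 1.
  i=1: a_1=10, p_1 = 10*8 + 1 = 81, q_1 = 10*1 + 0 = 10.
q_1 = 10 > 8, so the last convergent with denominator <= 8 is p_0/q_0 = 8/1.
The closest fraction with denominator <= 8 is either p_0/q_0 or the intermediate fraction (k*p_0 + p_{-1})/(k*q_0 + q_{-1}) with the largest k >= 1 whose denominator stays <= 8; these approach x as k grows, and every other convergent or intermediate fraction in range is farther away.
Largest k: floor((8 - q_{-1})/q_0) = floor((8 - 0)/1) = 8 (using the seeds p_{-1} = 1, q_{-1} = 0).
That gives (8*8 + 1)/(8*1 + 0) = 65/8.
Compare the errors: |x - 8/1| = |170*1 - 8*21|/(21*1) = 2/21, and |x - 65/8| = |170*8 - 65*21|/(21*8) = 5/168.
Cross-multiplying, 5*21 = 105 < 336 = 2*168, so 5/168 is smaller: the intermediate fraction 65/8 is closer to x than 8/1.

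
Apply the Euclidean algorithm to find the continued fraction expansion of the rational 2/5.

[0; 2, 2]

Run the Euclidean algorithm on 2 and 5; the successive quotients are the partial quotients a_0, a_1, ... (each step inverts the fractional part left over by the previous one):
  2 = 0*5 + 2, so a_0 = 0.
  5 = 2*2 + 1, so a_1 = 2.
  2 = 2*1 + 0, so a_2 = 2.
The remainder reaches 0 after 3 divisions, so the expansion has 3 partial quotients, read off in order.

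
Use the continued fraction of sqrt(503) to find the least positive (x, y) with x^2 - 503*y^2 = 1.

(x, y) = (24648, 1099)

First expand sqrt(503) as a continued fraction. With x_i = (sqrt(503) + m_i)/d_i and (m_0, d_0) = (0, 1): a_0 = floor(sqrt(503)) = 22, since 22^2 = 484 <= 503 < 529 = 23^2.
Iterate m_{i+1} = d_i*a_i - m_i, d_{i+1} = (503 - m_{i+1}^2)/d_i, a_{i+1} = floor((a_0 + m_{i+1})/d_{i+1}):
  m_1 = 1*22 - 0 = 22, d_1 = (503 - 22^2)/1 = 19/1 = 19, a_1 = floor((22 + 22)/19) = 2.
  m_2 = 19*2 - 22 = 16, d_2 = (503 - 16^2)/19 = 247/19 = 13, a_2 = floor((22 + 16)/13) = 2.
  m_3 = 13*2 - 16 = 10, d_3 = (503 - 10^2)/13 = 403/13 = 31, a_3 = floor((22 + 10)/31) = 1.
  m_4 = 31*1 - 10 = 21, d_4 = (503 - 21^2)/31 = 62/31 = 2, a_4 = floor((22 + 21)/2) = 21.
  m_5 = 2*21 - 21 = 21, d_5 = (503 - 21^2)/2 = 62/2 = 31, a_5 = floor((22 + 21)/31) = 1.
  m_6 = 31*1 - 21 = 10, d_6 = (503 - 10^2)/31 = 403/31 = 13, a_6 = floor((22 + 10)/13) = 2.
  m_7 = 13*2 - 10 = 16, d_7 = (503 - 16^2)/13 = 247/13 = 19, a_7 = floor((22 + 16)/19) = 2.
  m_8 = 19*2 - 16 = 22, d_8 = (503 - 22^2)/19 = 19/19 = 1, a_8 = floor((22 + 22)/1) = 44.
  m_9 = 1*44 - 22 = 22, d_9 = (503 - 22^2)/1 = 19/1 = 19: (m_9, d_9) = (m_1, d_1) = (22, 19), so from here the quotients repeat a_1, ..., a_8; the period length is 8.
So sqrt(503) = [22; (2, 2, 1, 21, 1, 2, 2, 44)] with period length k = 8.
k is even, so the fundamental solution of x^2 - 503y^2 = 1 is (p_{k-1}, q_{k-1}) = (p_7, q_7); compute convergents through index 7.
Convergents (p_i = a_i*p_{i-1} + p_{i-2}, q_i = a_i*q_{i-1} + q_{i-2} with p_{-2}=0, p_{-1}=1, q_{-2}=1, q_{-1}=0):
  i=0: a_0=22, p_0 = 22*1 + 0 = 22, q_0 = 22*0 + 1 = 1.
  i=1: a_1=2, p_1 = 2*22 + 1 = 45, q_1 = 2*1 + 0 = 2.
  i=2: a_2=2, p_2 = 2*45 + 22 = 112, q_2 = 2*2 + 1 = 5.
  i=3: a_3=1, p_3 = 1*112 + 45 = 157, q_3 = 1*5 + 2 = 7.
  i=4: a_4=21, p_4 = 21*157 + 112 = 3409, q_4 = 21*7 + 5 = 152.
  i=5: a_5=1, p_5 = 1*3409 + 157 = 3566, q_5 = 1*152 + 7 = 159.
  i=6: a_6=2, p_6 = 2*3566 + 3409 = 10541, q_6 = 2*159 + 152 = 470.
  i=7: a_7=2, p_7 = 2*10541 + 3566 = 24648, q_7 = 2*470 + 159 = 1099.
Check: 24648^2 - 503*1099^2 = 607523904 - 607523903 = 1, so (x, y) = (24648, 1099) solves the equation, and by the theorem it is the least positive solution.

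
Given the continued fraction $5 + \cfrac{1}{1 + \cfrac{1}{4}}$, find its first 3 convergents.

5/1, 6/1, 29/5

Using the convergent recurrence p_i = a_i*p_{i-1} + p_{i-2}, q_i = a_i*q_{i-1} + q_{i-2} with p_{-2}=0, p_{-1}=1, q_{-2}=1, q_{-1}=0:
  i=0: a_0=5, p_0 = 5*1 + 0 = 5, q_0 = 5*0 + 1 = 1.
  i=1: a_1=1, p_1 = 1*5 + 1 = 6, q_1 = 1*1 + 0 = 1.
  i=2: a_2=4, p_2 = 4*6 + 5 = 29, q_2 = 4*1 + 1 = 5.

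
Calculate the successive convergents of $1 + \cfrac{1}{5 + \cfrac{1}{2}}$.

1/1, 6/5, 13/11

Using the convergent recurrence p_i = a_i*p_{i-1} + p_{i-2}, q_i = a_i*q_{i-1} + q_{i-2} with p_{-2}=0, p_{-1}=1, q_{-2}=1, q_{-1}=0:
  i=0: a_0=1, p_0 = 1*1 + 0 = 1, q_0 = 1*0 + 1 = 1.
  i=1: a_1=5, p_1 = 5*1 + 1 = 6, q_1 = 5*1 + 0 = 5.
  i=2: a_2=2, p_2 = 2*6 + 1 = 13, q_2 = 2*5 + 1 = 11.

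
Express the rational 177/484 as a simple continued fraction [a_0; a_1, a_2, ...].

Run the Euclidean algorithm on 177 and 484; the successive quotients are the partial quotients a_0, a_1, ... (each step inverts the fractional part left over by the previous one):
  177 = 0*484 + 177, so a_0 = 0.
  484 = 2*177 + 130, so a_1 = 2.
  177 = 1*130 + 47, so a_2 = 1.
  130 = 2*47 + 36, so a_3 = 2.
  47 = 1*36 + 11, so a_4 = 1.
  36 = 3*11 + 3, so a_5 = 3.
  11 = 3*3 + 2, so a_6 = 3.
  3 = 1*2 + 1, so a_7 = 1.
  2 = 2*1 + 0, so a_8 = 2.
The remainder reaches 0 after 9 divisions, so the expansion has 9 partial quotients, read off in order.

[0; 2, 1, 2, 1, 3, 3, 1, 2]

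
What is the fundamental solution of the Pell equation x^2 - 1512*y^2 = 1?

(x, y) = (8749, 225)

First expand sqrt(1512) as a continued fraction. With x_i = (sqrt(1512) + m_i)/d_i and (m_0, d_0) = (0, 1): a_0 = floor(sqrt(1512)) = 38, since 38^2 = 1444 <= 1512 < 1521 = 39^2.
Iterate m_{i+1} = d_i*a_i - m_i, d_{i+1} = (1512 - m_{i+1}^2)/d_i, a_{i+1} = floor((a_0 + m_{i+1})/d_{i+1}):
  m_1 = 1*38 - 0 = 38, d_1 = (1512 - 38^2)/1 = 68/1 = 68, a_1 = floor((38 + 38)/68) = 1.
  m_2 = 68*1 - 38 = 30, d_2 = (1512 - 30^2)/68 = 612/68 = 9, a_2 = floor((38 + 30)/9) = 7.
  m_3 = 9*7 - 30 = 33, d_3 = (1512 - 33^2)/9 = 423/9 = 47, a_3 = floor((38 + 33)/47) = 1.
  m_4 = 47*1 - 33 = 14, d_4 = (1512 - 14^2)/47 = 1316/47 = 28, a_4 = floor((38 + 14)/28) = 1.
  m_5 = 28*1 - 14 = 14, d_5 = (1512 - 14^2)/28 = 1316/28 = 47, a_5 = floor((38 + 14)/47) = 1.
  m_6 = 47*1 - 14 = 33, d_6 = (1512 - 33^2)/47 = 423/47 = 9, a_6 = floor((38 + 33)/9) = 7.
  m_7 = 9*7 - 33 = 30, d_7 = (1512 - 30^2)/9 = 612/9 = 68, a_7 = floor((38 + 30)/68) = 1.
  m_8 = 68*1 - 30 = 38, d_8 = (1512 - 38^2)/68 = 68/68 = 1, a_8 = floor((38 + 38)/1) = 76.
  m_9 = 1*76 - 38 = 38, d_9 = (1512 - 38^2)/1 = 68/1 = 68: (m_9, d_9) = (m_1, d_1) = (38, 68), so from here the quotients repeat a_1, ..., a_8; the period length is 8.
So sqrt(1512) = [38; (1, 7, 1, 1, 1, 7, 1, 76)] with period length k = 8.
k is even, so the fundamental solution of x^2 - 1512y^2 = 1 is (p_{k-1}, q_{k-1}) = (p_7, q_7); compute convergents through index 7.
Convergents (p_i = a_i*p_{i-1} + p_{i-2}, q_i = a_i*q_{i-1} + q_{i-2} with p_{-2}=0, p_{-1}=1, q_{-2}=1, q_{-1}=0):
  i=0: a_0=38, p_0 = 38*1 + 0 = 38, q_0 = 38*0 + 1 = 1.
  i=1: a_1=1, p_1 = 1*38 + 1 = 39, q_1 = 1*1 + 0 = 1.
  i=2: a_2=7, p_2 = 7*39 + 38 = 311, q_2 = 7*1 + 1 = 8.
  i=3: a_3=1, p_3 = 1*311 + 39 = 350, q_3 = 1*8 + 1 = 9.
  i=4: a_4=1, p_4 = 1*350 + 311 = 661, q_4 = 1*9 + 8 = 17.
  i=5: a_5=1, p_5 = 1*661 + 350 = 1011, q_5 = 1*17 + 9 = 26.
  i=6: a_6=7, p_6 = 7*1011 + 661 = 7738, q_6 = 7*26 + 17 = 199.
  i=7: a_7=1, p_7 = 1*7738 + 1011 = 8749, q_7 = 1*199 + 26 = 225.
Check: 8749^2 - 1512*225^2 = 76545001 - 76545000 = 1, so (x, y) = (8749, 225) solves the equation, and by the theorem it is the least positive solution.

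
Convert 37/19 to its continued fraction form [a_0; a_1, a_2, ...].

[1; 1, 18]

Run the Euclidean algorithm on 37 and 19; the successive quotients are the partial quotients a_0, a_1, ... (each step inverts the fractional part left over by the previous one):
  37 = 1*19 + 18, so a_0 = 1.
  19 = 1*18 + 1, so a_1 = 1.
  18 = 18*1 + 0, so a_2 = 18.
The remainder reaches 0 after 3 divisions, so the expansion has 3 partial quotients, read off in order.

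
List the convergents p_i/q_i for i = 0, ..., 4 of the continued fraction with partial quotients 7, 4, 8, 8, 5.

7/1, 29/4, 239/33, 1941/268, 9944/1373

Using the convergent recurrence p_i = a_i*p_{i-1} + p_{i-2}, q_i = a_i*q_{i-1} + q_{i-2} with p_{-2}=0, p_{-1}=1, q_{-2}=1, q_{-1}=0:
  i=0: a_0=7, p_0 = 7*1 + 0 = 7, q_0 = 7*0 + 1 = 1.
  i=1: a_1=4, p_1 = 4*7 + 1 = 29, q_1 = 4*1 + 0 = 4.
  i=2: a_2=8, p_2 = 8*29 + 7 = 239, q_2 = 8*4 + 1 = 33.
  i=3: a_3=8, p_3 = 8*239 + 29 = 1941, q_3 = 8*33 + 4 = 268.
  i=4: a_4=5, p_4 = 5*1941 + 239 = 9944, q_4 = 5*268 + 33 = 1373.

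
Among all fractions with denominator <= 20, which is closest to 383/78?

54/11

Expand x = 383/78 as a continued fraction with the Euclidean algorithm:
  383 = 4*78 + 71, so a_0 = 4.
  78 = 1*71 + 7, so a_1 = 1.
  71 = 10*7 + 1, so a_2 = 10.
  7 = 7*1 + 0, so a_3 = 7.
so x = [4; 1, 10, 7].
Convergents (p_i = a_i*p_{i-1} + p_{i-2}, q_i = a_i*q_{i-1} + q_{i-2} with p_{-2}=0, p_{-1}=1, q_{-2}=1, q_{-1}=0), until the denominator exceeds 20:
  i=0: a_0=4, p_0 = 4*1 + 0 = 4, q_0 = 4*0 + 1 = 1.
  i=1: a_1=1, p_1 = 1*4 + 1 = 5, q_1 = 1*1 + 0 = 1.
  i=2: a_2=10, p_2 = 10*5 + 4 = 54, q_2 = 10*1 + 1 = 11.
  i=3: a_3=7, p_3 = 7*54 + 5 = 383, q_3 = 7*11 + 1 = 78.
q_3 = 78 > 20, so the last convergent with denominator <= 20 is p_2/q_2 = 54/11.
The closest fraction with denominator <= 20 is either p_2/q_2 or the intermediate fraction (k*p_2 + p_1)/(k*q_2 + q_1) with the largest k >= 1 whose denominator stays <= 20; these approach x as k grows, and every other convergent or intermediate fraction in range is farther away.
Largest k: floor((20 - q_1)/q_2) = floor((20 - 1)/11) = 1.
That gives (1*54 + 5)/(1*11 + 1) = 59/12.
Compare the errors: |x - 54/11| = |383*11 - 54*78|/(78*11) = 1/858, and |x - 59/12| = |383*12 - 59*78|/(78*12) = 6/936.
Cross-multiplying, 1*936 = 936 < 5148 = 6*858, so 1/858 is smaller: the convergent 54/11 is closer to x than 59/12.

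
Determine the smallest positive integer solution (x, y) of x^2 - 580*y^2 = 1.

First expand sqrt(580) as a continued fraction. With x_i = (sqrt(580) + m_i)/d_i and (m_0, d_0) = (0, 1): a_0 = floor(sqrt(580)) = 24, since 24^2 = 576 <= 580 < 625 = 25^2.
Iterate m_{i+1} = d_i*a_i - m_i, d_{i+1} = (580 - m_{i+1}^2)/d_i, a_{i+1} = floor((a_0 + m_{i+1})/d_{i+1}):
  m_1 = 1*24 - 0 = 24, d_1 = (580 - 24^2)/1 = 4/1 = 4, a_1 = floor((24 + 24)/4) = 12.
  m_2 = 4*12 - 24 = 24, d_2 = (580 - 24^2)/4 = 4/4 = 1, a_2 = floor((24 + 24)/1) = 48.
  m_3 = 1*48 - 24 = 24, d_3 = (580 - 24^2)/1 = 4/1 = 4: (m_3, d_3) = (m_1, d_1) = (24, 4), so from here the quotients repeat a_1, a_2; the period length is 2.
So sqrt(580) = [24; (12, 48)] with period length k = 2.
k is even, so the fundamental solution of x^2 - 580y^2 = 1 is (p_{k-1}, q_{k-1}) = (p_1, q_1); compute convergents through index 1.
Convergents (p_i = a_i*p_{i-1} + p_{i-2}, q_i = a_i*q_{i-1} + q_{i-2} with p_{-2}=0, p_{-1}=1, q_{-2}=1, q_{-1}=0):
  i=0: a_0=24, p_0 = 24*1 + 0 = 24, q_0 = 24*0 + 1 = 1.
  i=1: a_1=12, p_1 = 12*24 + 1 = 289, q_1 = 12*1 + 0 = 12.
Check: 289^2 - 580*12^2 = 83521 - 83520 = 1, so (x, y) = (289, 12) solves the equation, and by the theorem it is the least positive solution.

(x, y) = (289, 12)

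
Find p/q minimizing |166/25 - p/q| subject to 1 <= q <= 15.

93/14

Expand x = 166/25 as a continued fraction with the Euclidean algorithm:
  166 = 6*25 + 16, so a_0 = 6.
  25 = 1*16 + 9, so a_1 = 1.
  16 = 1*9 + 7, so a_2 = 1.
  9 = 1*7 + 2, so a_3 = 1.
  7 = 3*2 + 1, so a_4 = 3.
  2 = 2*1 + 0, so a_5 = 2.
so x = [6; 1, 1, 1, 3, 2].
Convergents (p_i = a_i*p_{i-1} + p_{i-2}, q_i = a_i*q_{i-1} + q_{i-2} with p_{-2}=0, p_{-1}=1, q_{-2}=1, q_{-1}=0), until the denominator exceeds 15:
  i=0: a_0=6, p_0 = 6*1 + 0 = 6, q_0 = 6*0 + 1 = 1.
  i=1: a_1=1, p_1 = 1*6 + 1 = 7, q_1 = 1*1 + 0 = 1.
  i=2: a_2=1, p_2 = 1*7 + 6 = 13, q_2 = 1*1 + 1 = 2.
  i=3: a_3=1, p_3 = 1*13 + 7 = 20, q_3 = 1*2 + 1 = 3.
  i=4: a_4=3, p_4 = 3*20 + 13 = 73, q_4 = 3*3 + 2 = 11.
  i=5: a_5=2, p_5 = 2*73 + 20 = 166, q_5 = 2*11 + 3 = 25.
q_5 = 25 > 15, so the last convergent with denominator <= 15 is p_4/q_4 = 73/11.
The closest fraction with denominator <= 15 is either p_4/q_4 or the intermediate fraction (k*p_4 + p_3)/(k*q_4 + q_3) with the largest k >= 1 whose denominator stays <= 15; these approach x as k grows, and every other convergent or intermediate fraction in range is farther away.
Largest k: floor((15 - q_3)/q_4) = floor((15 - 3)/11) = 1.
That gives (1*73 + 20)/(1*11 + 3) = 93/14.
Compare the errors: |x - 73/11| = |166*11 - 73*25|/(25*11) = 1/275, and |x - 93/14| = |166*14 - 93*25|/(25*14) = 1/350.
Cross-multiplying, 1*275 = 275 < 350 = 1*350, so 1/350 is smaller: the intermediate fraction 93/14 is closer to x than 73/11.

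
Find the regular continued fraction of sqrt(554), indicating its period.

Write x_i = (sqrt(554) + m_i)/d_i with (m_0, d_0) = (0, 1). a_0 = floor(sqrt(554)) = 23, since 23^2 = 529 <= 554 < 576 = 24^2.
Iterate m_{i+1} = d_i*a_i - m_i, d_{i+1} = (554 - m_{i+1}^2)/d_i, a_{i+1} = floor((a_0 + m_{i+1})/d_{i+1}):
  m_1 = 1*23 - 0 = 23, d_1 = (554 - 23^2)/1 = 25/1 = 25, a_1 = floor((23 + 23)/25) = 1.
  m_2 = 25*1 - 23 = 2, d_2 = (554 - 2^2)/25 = 550/25 = 22, a_2 = floor((23 + 2)/22) = 1.
  m_3 = 22*1 - 2 = 20, d_3 = (554 - 20^2)/22 = 154/22 = 7, a_3 = floor((23 + 20)/7) = 6.
  m_4 = 7*6 - 20 = 22, d_4 = (554 - 22^2)/7 = 70/7 = 10, a_4 = floor((23 + 22)/10) = 4.
  m_5 = 10*4 - 22 = 18, d_5 = (554 - 18^2)/10 = 230/10 = 23, a_5 = floor((23 + 18)/23) = 1.
  m_6 = 23*1 - 18 = 5, d_6 = (554 - 5^2)/23 = 529/23 = 23, a_6 = floor((23 + 5)/23) = 1.
  m_7 = 23*1 - 5 = 18, d_7 = (554 - 18^2)/23 = 230/23 = 10, a_7 = floor((23 + 18)/10) = 4.
  m_8 = 10*4 - 18 = 22, d_8 = (554 - 22^2)/10 = 70/10 = 7, a_8 = floor((23 + 22)/7) = 6.
  m_9 = 7*6 - 22 = 20, d_9 = (554 - 20^2)/7 = 154/7 = 22, a_9 = floor((23 + 20)/22) = 1.
  m_10 = 22*1 - 20 = 2, d_10 = (554 - 2^2)/22 = 550/22 = 25, a_10 = floor((23 + 2)/25) = 1.
  m_11 = 25*1 - 2 = 23, d_11 = (554 - 23^2)/25 = 25/25 = 1, a_11 = floor((23 + 23)/1) = 46.
  m_12 = 1*46 - 23 = 23, d_12 = (554 - 23^2)/1 = 25/1 = 25: (m_12, d_12) = (m_1, d_1) = (23, 25), so from here the quotients repeat a_1, ..., a_11; the period length is 11.
Hence the expansion of sqrt(554) is a_0 = 23 followed by the repeating block 1, 1, 6, 4, 1, 1, 4, 6, 1, 1, 46 (period 11).

[23; (1, 1, 6, 4, 1, 1, 4, 6, 1, 1, 46)]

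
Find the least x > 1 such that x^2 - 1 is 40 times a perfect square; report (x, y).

(x, y) = (19, 3)

First expand sqrt(40) as a continued fraction. With x_i = (sqrt(40) + m_i)/d_i and (m_0, d_0) = (0, 1): a_0 = floor(sqrt(40)) = 6, since 6^2 = 36 <= 40 < 49 = 7^2.
Iterate m_{i+1} = d_i*a_i - m_i, d_{i+1} = (40 - m_{i+1}^2)/d_i, a_{i+1} = floor((a_0 + m_{i+1})/d_{i+1}):
  m_1 = 1*6 - 0 = 6, d_1 = (40 - 6^2)/1 = 4/1 = 4, a_1 = floor((6 + 6)/4) = 3.
  m_2 = 4*3 - 6 = 6, d_2 = (40 - 6^2)/4 = 4/4 = 1, a_2 = floor((6 + 6)/1) = 12.
  m_3 = 1*12 - 6 = 6, d_3 = (40 - 6^2)/1 = 4/1 = 4: (m_3, d_3) = (m_1, d_1) = (6, 4), so from here the quotients repeat a_1, a_2; the period length is 2.
So sqrt(40) = [6; (3, 12)] with period length k = 2.
k is even, so the fundamental solution of x^2 - 40y^2 = 1 is (p_{k-1}, q_{k-1}) = (p_1, q_1); compute convergents through index 1.
Convergents (p_i = a_i*p_{i-1} + p_{i-2}, q_i = a_i*q_{i-1} + q_{i-2} with p_{-2}=0, p_{-1}=1, q_{-2}=1, q_{-1}=0):
  i=0: a_0=6, p_0 = 6*1 + 0 = 6, q_0 = 6*0 + 1 = 1.
  i=1: a_1=3, p_1 = 3*6 + 1 = 19, q_1 = 3*1 + 0 = 3.
Check: 19^2 - 40*3^2 = 361 - 360 = 1, so (x, y) = (19, 3) solves the equation, and by the theorem it is the least positive solution.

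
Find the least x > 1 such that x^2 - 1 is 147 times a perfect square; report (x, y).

First expand sqrt(147) as a continued fraction. With x_i = (sqrt(147) + m_i)/d_i and (m_0, d_0) = (0, 1): a_0 = floor(sqrt(147)) = 12, since 12^2 = 144 <= 147 < 169 = 13^2.
Iterate m_{i+1} = d_i*a_i - m_i, d_{i+1} = (147 - m_{i+1}^2)/d_i, a_{i+1} = floor((a_0 + m_{i+1})/d_{i+1}):
  m_1 = 1*12 - 0 = 12, d_1 = (147 - 12^2)/1 = 3/1 = 3, a_1 = floor((12 + 12)/3) = 8.
  m_2 = 3*8 - 12 = 12, d_2 = (147 - 12^2)/3 = 3/3 = 1, a_2 = floor((12 + 12)/1) = 24.
  m_3 = 1*24 - 12 = 12, d_3 = (147 - 12^2)/1 = 3/1 = 3: (m_3, d_3) = (m_1, d_1) = (12, 3), so from here the quotients repeat a_1, a_2; the period length is 2.
So sqrt(147) = [12; (8, 24)] with period length k = 2.
k is even, so the fundamental solution of x^2 - 147y^2 = 1 is (p_{k-1}, q_{k-1}) = (p_1, q_1); compute convergents through index 1.
Convergents (p_i = a_i*p_{i-1} + p_{i-2}, q_i = a_i*q_{i-1} + q_{i-2} with p_{-2}=0, p_{-1}=1, q_{-2}=1, q_{-1}=0):
  i=0: a_0=12, p_0 = 12*1 + 0 = 12, q_0 = 12*0 + 1 = 1.
  i=1: a_1=8, p_1 = 8*12 + 1 = 97, q_1 = 8*1 + 0 = 8.
Check: 97^2 - 147*8^2 = 9409 - 9408 = 1, so (x, y) = (97, 8) solves the equation, and by the theorem it is the least positive solution.

(x, y) = (97, 8)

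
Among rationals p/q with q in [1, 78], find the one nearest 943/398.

Expand x = 943/398 as a continued fraction with the Euclidean algorithm:
  943 = 2*398 + 147, so a_0 = 2.
  398 = 2*147 + 104, so a_1 = 2.
  147 = 1*104 + 43, so a_2 = 1.
  104 = 2*43 + 18, so a_3 = 2.
  43 = 2*18 + 7, so a_4 = 2.
  18 = 2*7 + 4, so a_5 = 2.
  7 = 1*4 + 3, so a_6 = 1.
  4 = 1*3 + 1, so a_7 = 1.
  3 = 3*1 + 0, so a_8 = 3.
so x = [2; 2, 1, 2, 2, 2, 1, 1, 3].
Convergents (p_i = a_i*p_{i-1} + p_{i-2}, q_i = a_i*q_{i-1} + q_{i-2} with p_{-2}=0, p_{-1}=1, q_{-2}=1, q_{-1}=0), until the denominator exceeds 78:
  i=0: a_0=2, p_0 = 2*1 + 0 = 2, q_0 = 2*0 + 1 = 1.
  i=1: a_1=2, p_1 = 2*2 + 1 = 5, q_1 = 2*1 + 0 = 2.
  i=2: a_2=1, p_2 = 1*5 + 2 = 7, q_2 = 1*2 + 1 = 3.
  i=3: a_3=2, p_3 = 2*7 + 5 = 19, q_3 = 2*3 + 2 = 8.
  i=4: a_4=2, p_4 = 2*19 + 7 = 45, q_4 = 2*8 + 3 = 19.
  i=5: a_5=2, p_5 = 2*45 + 19 = 109, q_5 = 2*19 + 8 = 46.
  i=6: a_6=1, p_6 = 1*109 + 45 = 154, q_6 = 1*46 + 19 = 65.
  i=7: a_7=1, p_7 = 1*154 + 109 = 263, q_7 = 1*65 + 46 = 111.
q_7 = 111 > 78, so the last convergent with denominator <= 78 is p_6/q_6 = 154/65.
The closest fraction with denominator <= 78 is either p_6/q_6 or the intermediate fraction (k*p_6 + p_5)/(k*q_6 + q_5) with the largest k >= 1 whose denominator stays <= 78; these approach x as k grows, and every other convergent or intermediate fraction in range is farther away.
Largest k: floor((78 - q_5)/q_6) = floor((78 - 46)/65) = 0.
Since k = 0, no intermediate fraction beyond p_6/q_6 has denominator <= 78, so the convergent 154/65 is the closest (its error is |943*65 - 154*398|/(398*65) = 3/25870).

154/65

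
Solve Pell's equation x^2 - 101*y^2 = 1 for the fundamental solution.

First expand sqrt(101) as a continued fraction. With x_i = (sqrt(101) + m_i)/d_i and (m_0, d_0) = (0, 1): a_0 = floor(sqrt(101)) = 10, since 10^2 = 100 <= 101 < 121 = 11^2.
Iterate m_{i+1} = d_i*a_i - m_i, d_{i+1} = (101 - m_{i+1}^2)/d_i, a_{i+1} = floor((a_0 + m_{i+1})/d_{i+1}):
  m_1 = 1*10 - 0 = 10, d_1 = (101 - 10^2)/1 = 1/1 = 1, a_1 = floor((10 + 10)/1) = 20.
  m_2 = 1*20 - 10 = 10, d_2 = (101 - 10^2)/1 = 1/1 = 1: (m_2, d_2) = (m_1, d_1) = (10, 1), so from here the quotient a_1 repeats; the period length is 1.
So sqrt(101) = [10; (20)] with period length k = 1.
k is odd, so (p_{k-1}, q_{k-1}) only solves x^2 - 101y^2 = -1 and the fundamental solution of x^2 - 101y^2 = 1 is (p_{2k-1}, q_{2k-1}) = (p_1, q_1); compute convergents through index 1, running through the period twice.
Convergents (p_i = a_i*p_{i-1} + p_{i-2}, q_i = a_i*q_{i-1} + q_{i-2} with p_{-2}=0, p_{-1}=1, q_{-2}=1, q_{-1}=0):
  i=0: a_0=10, p_0 = 10*1 + 0 = 10, q_0 = 10*0 + 1 = 1.
  i=1: a_1=20, p_1 = 20*10 + 1 = 201, q_1 = 20*1 + 0 = 20.
Indeed p_0^2 - 101*q_0^2 = 100 - 101 = -1, not +1.
Check: 201^2 - 101*20^2 = 40401 - 40400 = 1, so (x, y) = (201, 20) solves the equation, and by the theorem it is the least positive solution.

(x, y) = (201, 20)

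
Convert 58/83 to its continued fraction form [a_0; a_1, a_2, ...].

[0; 1, 2, 3, 8]

Run the Euclidean algorithm on 58 and 83; the successive quotients are the partial quotients a_0, a_1, ... (each step inverts the fractional part left over by the previous one):
  58 = 0*83 + 58, so a_0 = 0.
  83 = 1*58 + 25, so a_1 = 1.
  58 = 2*25 + 8, so a_2 = 2.
  25 = 3*8 + 1, so a_3 = 3.
  8 = 8*1 + 0, so a_4 = 8.
The remainder reaches 0 after 5 divisions, so the expansion has 5 partial quotients, read off in order.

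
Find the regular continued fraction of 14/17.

Run the Euclidean algorithm on 14 and 17; the successive quotients are the partial quotients a_0, a_1, ... (each step inverts the fractional part left over by the previous one):
  14 = 0*17 + 14, so a_0 = 0.
  17 = 1*14 + 3, so a_1 = 1.
  14 = 4*3 + 2, so a_2 = 4.
  3 = 1*2 + 1, so a_3 = 1.
  2 = 2*1 + 0, so a_4 = 2.
The remainder reaches 0 after 5 divisions, so the expansion has 5 partial quotients, read off in order.

[0; 1, 4, 1, 2]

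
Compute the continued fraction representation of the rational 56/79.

Run the Euclidean algorithm on 56 and 79; the successive quotients are the partial quotients a_0, a_1, ... (each step inverts the fractional part left over by the previous one):
  56 = 0*79 + 56, so a_0 = 0.
  79 = 1*56 + 23, so a_1 = 1.
  56 = 2*23 + 10, so a_2 = 2.
  23 = 2*10 + 3, so a_3 = 2.
  10 = 3*3 + 1, so a_4 = 3.
  3 = 3*1 + 0, so a_5 = 3.
The remainder reaches 0 after 6 divisions, so the expansion has 6 partial quotients, read off in order.

[0; 1, 2, 2, 3, 3]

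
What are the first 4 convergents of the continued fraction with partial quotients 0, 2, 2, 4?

Using the convergent recurrence p_i = a_i*p_{i-1} + p_{i-2}, q_i = a_i*q_{i-1} + q_{i-2} with p_{-2}=0, p_{-1}=1, q_{-2}=1, q_{-1}=0:
  i=0: a_0=0, p_0 = 0*1 + 0 = 0, q_0 = 0*0 + 1 = 1.
  i=1: a_1=2, p_1 = 2*0 + 1 = 1, q_1 = 2*1 + 0 = 2.
  i=2: a_2=2, p_2 = 2*1 + 0 = 2, q_2 = 2*2 + 1 = 5.
  i=3: a_3=4, p_3 = 4*2 + 1 = 9, q_3 = 4*5 + 2 = 22.

0/1, 1/2, 2/5, 9/22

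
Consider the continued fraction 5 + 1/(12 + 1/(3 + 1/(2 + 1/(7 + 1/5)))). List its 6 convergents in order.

Using the convergent recurrence p_i = a_i*p_{i-1} + p_{i-2}, q_i = a_i*q_{i-1} + q_{i-2} with p_{-2}=0, p_{-1}=1, q_{-2}=1, q_{-1}=0:
  i=0: a_0=5, p_0 = 5*1 + 0 = 5, q_0 = 5*0 + 1 = 1.
  i=1: a_1=12, p_1 = 12*5 + 1 = 61, q_1 = 12*1 + 0 = 12.
  i=2: a_2=3, p_2 = 3*61 + 5 = 188, q_2 = 3*12 + 1 = 37.
  i=3: a_3=2, p_3 = 2*188 + 61 = 437, q_3 = 2*37 + 12 = 86.
  i=4: a_4=7, p_4 = 7*437 + 188 = 3247, q_4 = 7*86 + 37 = 639.
  i=5: a_5=5, p_5 = 5*3247 + 437 = 16672, q_5 = 5*639 + 86 = 3281.

5/1, 61/12, 188/37, 437/86, 3247/639, 16672/3281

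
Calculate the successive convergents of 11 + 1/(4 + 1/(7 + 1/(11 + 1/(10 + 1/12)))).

11/1, 45/4, 326/29, 3631/323, 36636/3259, 443263/39431

Using the convergent recurrence p_i = a_i*p_{i-1} + p_{i-2}, q_i = a_i*q_{i-1} + q_{i-2} with p_{-2}=0, p_{-1}=1, q_{-2}=1, q_{-1}=0:
  i=0: a_0=11, p_0 = 11*1 + 0 = 11, q_0 = 11*0 + 1 = 1.
  i=1: a_1=4, p_1 = 4*11 + 1 = 45, q_1 = 4*1 + 0 = 4.
  i=2: a_2=7, p_2 = 7*45 + 11 = 326, q_2 = 7*4 + 1 = 29.
  i=3: a_3=11, p_3 = 11*326 + 45 = 3631, q_3 = 11*29 + 4 = 323.
  i=4: a_4=10, p_4 = 10*3631 + 326 = 36636, q_4 = 10*323 + 29 = 3259.
  i=5: a_5=12, p_5 = 12*36636 + 3631 = 443263, q_5 = 12*3259 + 323 = 39431.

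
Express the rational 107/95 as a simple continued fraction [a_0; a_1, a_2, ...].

Run the Euclidean algorithm on 107 and 95; the successive quotients are the partial quotients a_0, a_1, ... (each step inverts the fractional part left over by the previous one):
  107 = 1*95 + 12, so a_0 = 1.
  95 = 7*12 + 11, so a_1 = 7.
  12 = 1*11 + 1, so a_2 = 1.
  11 = 11*1 + 0, so a_3 = 11.
The remainder reaches 0 after 4 divisions, so the expansion has 4 partial quotients, read off in order.

[1; 7, 1, 11]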